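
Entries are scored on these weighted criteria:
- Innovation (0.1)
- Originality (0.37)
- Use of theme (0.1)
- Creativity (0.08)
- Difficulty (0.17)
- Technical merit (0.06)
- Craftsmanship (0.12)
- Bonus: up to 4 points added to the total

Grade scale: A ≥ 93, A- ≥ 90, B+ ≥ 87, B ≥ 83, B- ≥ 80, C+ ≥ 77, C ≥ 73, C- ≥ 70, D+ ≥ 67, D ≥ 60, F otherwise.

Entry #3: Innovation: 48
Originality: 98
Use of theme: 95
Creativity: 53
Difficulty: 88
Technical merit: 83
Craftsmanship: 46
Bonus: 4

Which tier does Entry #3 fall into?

Weighted total:
  Innovation 48 × 0.1 = 4.8
  Originality 98 × 0.37 = 36.26
  Use of theme 95 × 0.1 = 9.5
  Creativity 53 × 0.08 = 4.24
  Difficulty 88 × 0.17 = 14.96
  Technical merit 83 × 0.06 = 4.98
  Craftsmanship 46 × 0.12 = 5.52
Sum = 80.26
Bonus: 80.26 + 4 = 84.26
84.26 is ≥ 83 and < 87 → B

B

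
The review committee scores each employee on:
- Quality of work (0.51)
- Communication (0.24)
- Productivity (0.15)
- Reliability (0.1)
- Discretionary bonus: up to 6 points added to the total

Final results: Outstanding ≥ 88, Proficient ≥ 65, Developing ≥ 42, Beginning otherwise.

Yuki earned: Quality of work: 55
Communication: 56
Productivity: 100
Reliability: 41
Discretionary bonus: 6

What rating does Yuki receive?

Proficient

Weighted total:
  Quality of work 55 × 0.51 = 28.05
  Communication 56 × 0.24 = 13.44
  Productivity 100 × 0.15 = 15
  Reliability 41 × 0.1 = 4.1
Sum = 60.59
Discretionary bonus: 60.59 + 6 = 66.59
66.59 is ≥ 65 and < 88 → Proficient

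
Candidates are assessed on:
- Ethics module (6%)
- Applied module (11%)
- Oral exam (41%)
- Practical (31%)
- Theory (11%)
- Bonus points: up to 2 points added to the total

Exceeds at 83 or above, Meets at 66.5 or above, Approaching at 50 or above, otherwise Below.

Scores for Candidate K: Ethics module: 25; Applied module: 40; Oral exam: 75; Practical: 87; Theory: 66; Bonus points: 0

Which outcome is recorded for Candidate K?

Weighted total:
  Ethics module 25 × 0.06 = 1.5
  Applied module 40 × 0.11 = 4.4
  Oral exam 75 × 0.41 = 30.75
  Practical 87 × 0.31 = 26.97
  Theory 66 × 0.11 = 7.26
Sum = 70.88
Bonus points: 70.88 + 0 = 70.88
70.88 is ≥ 66.5 and < 83 → Meets

Meets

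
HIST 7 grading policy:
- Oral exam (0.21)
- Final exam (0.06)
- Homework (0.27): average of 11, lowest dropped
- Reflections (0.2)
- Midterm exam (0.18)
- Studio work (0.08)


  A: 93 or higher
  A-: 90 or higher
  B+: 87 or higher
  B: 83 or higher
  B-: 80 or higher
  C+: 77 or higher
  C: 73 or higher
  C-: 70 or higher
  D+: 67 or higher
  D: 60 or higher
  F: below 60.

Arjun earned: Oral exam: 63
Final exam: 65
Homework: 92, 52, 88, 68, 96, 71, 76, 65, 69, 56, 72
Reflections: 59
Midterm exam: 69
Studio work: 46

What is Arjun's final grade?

Homework: drop 52 → average of remaining 10 = 753/10 = 75.3
Weighted total:
  Oral exam 63 × 0.21 = 13.23
  Final exam 65 × 0.06 = 3.9
  Homework 75.3 × 0.27 = 20.331
  Reflections 59 × 0.2 = 11.8
  Midterm exam 69 × 0.18 = 12.42
  Studio work 46 × 0.08 = 3.68
Sum = 65.361
65.361 is ≥ 60 and < 67 → D

D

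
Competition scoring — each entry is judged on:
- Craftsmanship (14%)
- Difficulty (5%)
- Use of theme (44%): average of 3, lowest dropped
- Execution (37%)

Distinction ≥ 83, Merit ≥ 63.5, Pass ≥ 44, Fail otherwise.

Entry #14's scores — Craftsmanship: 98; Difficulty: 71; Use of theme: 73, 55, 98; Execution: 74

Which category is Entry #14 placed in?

Use of theme: drop 55 → average of remaining 2 = 171/2 = 85.5
Weighted total:
  Craftsmanship 98 × 0.14 = 13.72
  Difficulty 71 × 0.05 = 3.55
  Use of theme 85.5 × 0.44 = 37.62
  Execution 74 × 0.37 = 27.38
Sum = 82.27
82.27 is ≥ 63.5 and < 83 → Merit

Merit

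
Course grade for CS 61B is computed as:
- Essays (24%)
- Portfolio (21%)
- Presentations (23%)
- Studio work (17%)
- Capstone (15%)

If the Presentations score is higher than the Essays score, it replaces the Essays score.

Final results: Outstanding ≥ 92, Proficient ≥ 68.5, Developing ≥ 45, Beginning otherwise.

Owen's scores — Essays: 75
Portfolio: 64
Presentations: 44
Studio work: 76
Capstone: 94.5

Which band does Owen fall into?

Proficient

Presentations (44) ≤ Essays (75), so Essays stays at 75.
Weighted total:
  Essays 75 × 0.24 = 18
  Portfolio 64 × 0.21 = 13.44
  Presentations 44 × 0.23 = 10.12
  Studio work 76 × 0.17 = 12.92
  Capstone 94.5 × 0.15 = 14.175
Sum = 68.655
68.655 is ≥ 68.5 and < 92 → Proficient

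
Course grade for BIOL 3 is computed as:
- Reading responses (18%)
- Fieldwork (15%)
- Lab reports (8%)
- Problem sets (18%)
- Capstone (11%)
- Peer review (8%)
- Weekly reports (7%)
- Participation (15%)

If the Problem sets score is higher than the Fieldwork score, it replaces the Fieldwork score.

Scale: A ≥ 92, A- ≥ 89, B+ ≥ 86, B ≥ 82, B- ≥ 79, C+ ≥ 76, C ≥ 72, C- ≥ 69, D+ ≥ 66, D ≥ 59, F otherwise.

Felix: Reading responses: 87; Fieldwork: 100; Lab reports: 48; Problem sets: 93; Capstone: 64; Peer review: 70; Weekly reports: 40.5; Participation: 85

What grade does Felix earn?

B-

Problem sets (93) ≤ Fieldwork (100), so Fieldwork stays at 100.
Weighted total:
  Reading responses 87 × 0.18 = 15.66
  Fieldwork 100 × 0.15 = 15
  Lab reports 48 × 0.08 = 3.84
  Problem sets 93 × 0.18 = 16.74
  Capstone 64 × 0.11 = 7.04
  Peer review 70 × 0.08 = 5.6
  Weekly reports 40.5 × 0.07 = 2.835
  Participation 85 × 0.15 = 12.75
Sum = 79.465
79.465 is ≥ 79 and < 82 → B-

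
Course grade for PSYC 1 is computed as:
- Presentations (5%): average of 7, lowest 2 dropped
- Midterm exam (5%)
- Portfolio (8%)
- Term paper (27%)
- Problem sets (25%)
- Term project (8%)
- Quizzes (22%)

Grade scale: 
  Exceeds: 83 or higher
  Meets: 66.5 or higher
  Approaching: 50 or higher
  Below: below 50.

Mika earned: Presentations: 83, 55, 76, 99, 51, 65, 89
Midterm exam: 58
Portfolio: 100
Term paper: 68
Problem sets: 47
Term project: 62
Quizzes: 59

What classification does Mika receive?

Approaching

Presentations: drop 51, 55 → average of remaining 5 = 412/5 = 82.4
Weighted total:
  Presentations 82.4 × 0.05 = 4.12
  Midterm exam 58 × 0.05 = 2.9
  Portfolio 100 × 0.08 = 8
  Term paper 68 × 0.27 = 18.36
  Problem sets 47 × 0.25 = 11.75
  Term project 62 × 0.08 = 4.96
  Quizzes 59 × 0.22 = 12.98
Sum = 63.07
63.07 is ≥ 50 and < 66.5 → Approaching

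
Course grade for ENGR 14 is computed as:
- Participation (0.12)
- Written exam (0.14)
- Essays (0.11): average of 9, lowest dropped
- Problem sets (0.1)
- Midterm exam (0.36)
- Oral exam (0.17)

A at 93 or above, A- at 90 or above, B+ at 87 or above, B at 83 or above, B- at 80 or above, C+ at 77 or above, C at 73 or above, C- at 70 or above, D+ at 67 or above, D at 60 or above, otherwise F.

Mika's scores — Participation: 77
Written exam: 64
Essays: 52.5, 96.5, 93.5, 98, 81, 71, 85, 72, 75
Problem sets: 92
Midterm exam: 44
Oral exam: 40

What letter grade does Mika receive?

F

Essays: drop 52.5 → average of remaining 8 = 672/8 = 84
Weighted total:
  Participation 77 × 0.12 = 9.24
  Written exam 64 × 0.14 = 8.96
  Essays 84 × 0.11 = 9.24
  Problem sets 92 × 0.1 = 9.2
  Midterm exam 44 × 0.36 = 15.84
  Oral exam 40 × 0.17 = 6.8
Sum = 59.28
59.28 < 60 → F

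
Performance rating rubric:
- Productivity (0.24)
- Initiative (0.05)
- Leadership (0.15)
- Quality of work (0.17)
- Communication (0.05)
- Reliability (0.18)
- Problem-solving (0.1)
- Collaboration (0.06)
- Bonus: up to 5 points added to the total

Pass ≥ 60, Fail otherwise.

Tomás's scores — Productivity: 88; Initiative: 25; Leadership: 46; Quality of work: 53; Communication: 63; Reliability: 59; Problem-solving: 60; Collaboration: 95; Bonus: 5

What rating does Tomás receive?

Pass

Weighted total:
  Productivity 88 × 0.24 = 21.12
  Initiative 25 × 0.05 = 1.25
  Leadership 46 × 0.15 = 6.9
  Quality of work 53 × 0.17 = 9.01
  Communication 63 × 0.05 = 3.15
  Reliability 59 × 0.18 = 10.62
  Problem-solving 60 × 0.1 = 6
  Collaboration 95 × 0.06 = 5.7
Sum = 63.75
Bonus: 63.75 + 5 = 68.75
68.75 ≥ 60 → Pass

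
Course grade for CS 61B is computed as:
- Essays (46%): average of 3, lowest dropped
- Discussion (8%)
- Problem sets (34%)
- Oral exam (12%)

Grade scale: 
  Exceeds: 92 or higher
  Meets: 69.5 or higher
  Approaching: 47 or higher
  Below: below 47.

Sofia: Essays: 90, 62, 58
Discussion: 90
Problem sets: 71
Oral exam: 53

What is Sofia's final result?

Meets

Essays: drop 58 → average of remaining 2 = 152/2 = 76
Weighted total:
  Essays 76 × 0.46 = 34.96
  Discussion 90 × 0.08 = 7.2
  Problem sets 71 × 0.34 = 24.14
  Oral exam 53 × 0.12 = 6.36
Sum = 72.66
72.66 is ≥ 69.5 and < 92 → Meets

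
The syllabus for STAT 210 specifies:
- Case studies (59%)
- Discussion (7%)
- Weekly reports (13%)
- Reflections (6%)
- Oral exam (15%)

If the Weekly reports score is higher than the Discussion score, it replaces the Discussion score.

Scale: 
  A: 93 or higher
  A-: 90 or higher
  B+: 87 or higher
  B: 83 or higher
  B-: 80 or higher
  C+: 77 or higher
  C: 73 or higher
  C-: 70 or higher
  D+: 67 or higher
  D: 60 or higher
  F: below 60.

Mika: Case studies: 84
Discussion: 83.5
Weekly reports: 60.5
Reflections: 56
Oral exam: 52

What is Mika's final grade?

C

Weekly reports (60.5) ≤ Discussion (83.5), so Discussion stays at 83.5.
Weighted total:
  Case studies 84 × 0.59 = 49.56
  Discussion 83.5 × 0.07 = 5.845
  Weekly reports 60.5 × 0.13 = 7.865
  Reflections 56 × 0.06 = 3.36
  Oral exam 52 × 0.15 = 7.8
Sum = 74.43
74.43 is ≥ 73 and < 77 → C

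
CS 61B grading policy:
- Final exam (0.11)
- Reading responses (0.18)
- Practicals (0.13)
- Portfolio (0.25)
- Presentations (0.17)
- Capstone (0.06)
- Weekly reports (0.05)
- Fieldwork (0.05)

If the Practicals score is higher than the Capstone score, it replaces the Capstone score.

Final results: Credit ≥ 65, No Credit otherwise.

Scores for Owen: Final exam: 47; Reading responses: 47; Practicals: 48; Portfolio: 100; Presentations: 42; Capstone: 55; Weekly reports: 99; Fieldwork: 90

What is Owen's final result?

No Credit

Practicals (48) ≤ Capstone (55), so Capstone stays at 55.
Weighted total:
  Final exam 47 × 0.11 = 5.17
  Reading responses 47 × 0.18 = 8.46
  Practicals 48 × 0.13 = 6.24
  Portfolio 100 × 0.25 = 25
  Presentations 42 × 0.17 = 7.14
  Capstone 55 × 0.06 = 3.3
  Weekly reports 99 × 0.05 = 4.95
  Fieldwork 90 × 0.05 = 4.5
Sum = 64.76
64.76 < 65 → No Credit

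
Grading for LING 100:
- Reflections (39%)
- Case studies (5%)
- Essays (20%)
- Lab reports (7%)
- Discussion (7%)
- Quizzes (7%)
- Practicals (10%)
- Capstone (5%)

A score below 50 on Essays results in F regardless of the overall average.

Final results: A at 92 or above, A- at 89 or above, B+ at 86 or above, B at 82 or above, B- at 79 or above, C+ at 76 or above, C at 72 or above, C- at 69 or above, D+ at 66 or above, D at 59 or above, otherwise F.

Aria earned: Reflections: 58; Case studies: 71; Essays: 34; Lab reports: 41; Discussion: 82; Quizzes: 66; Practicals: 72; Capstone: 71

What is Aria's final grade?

F

Essays score 34 < 50: minimum not met.
Weighted total:
  Reflections 58 × 0.39 = 22.62
  Case studies 71 × 0.05 = 3.55
  Essays 34 × 0.2 = 6.8
  Lab reports 41 × 0.07 = 2.87
  Discussion 82 × 0.07 = 5.74
  Quizzes 66 × 0.07 = 4.62
  Practicals 72 × 0.1 = 7.2
  Capstone 71 × 0.05 = 3.55
Sum = 56.95
Because the Essays minimum was not met, the result is F.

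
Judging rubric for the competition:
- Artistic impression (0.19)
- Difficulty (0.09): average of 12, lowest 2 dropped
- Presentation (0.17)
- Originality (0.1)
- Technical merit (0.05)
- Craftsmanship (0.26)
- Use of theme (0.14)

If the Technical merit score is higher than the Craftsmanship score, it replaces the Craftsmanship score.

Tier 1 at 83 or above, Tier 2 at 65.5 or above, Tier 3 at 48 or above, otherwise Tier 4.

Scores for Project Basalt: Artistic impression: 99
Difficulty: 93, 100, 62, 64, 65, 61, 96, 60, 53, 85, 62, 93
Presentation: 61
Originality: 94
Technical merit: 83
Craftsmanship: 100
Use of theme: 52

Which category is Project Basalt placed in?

Tier 1

Difficulty: drop 53, 60 → average of remaining 10 = 781/10 = 78.1
Technical merit (83) ≤ Craftsmanship (100), so Craftsmanship stays at 100.
Weighted total:
  Artistic impression 99 × 0.19 = 18.81
  Difficulty 78.1 × 0.09 = 7.029
  Presentation 61 × 0.17 = 10.37
  Originality 94 × 0.1 = 9.4
  Technical merit 83 × 0.05 = 4.15
  Craftsmanship 100 × 0.26 = 26
  Use of theme 52 × 0.14 = 7.28
Sum = 83.039
83.039 ≥ 83 → Tier 1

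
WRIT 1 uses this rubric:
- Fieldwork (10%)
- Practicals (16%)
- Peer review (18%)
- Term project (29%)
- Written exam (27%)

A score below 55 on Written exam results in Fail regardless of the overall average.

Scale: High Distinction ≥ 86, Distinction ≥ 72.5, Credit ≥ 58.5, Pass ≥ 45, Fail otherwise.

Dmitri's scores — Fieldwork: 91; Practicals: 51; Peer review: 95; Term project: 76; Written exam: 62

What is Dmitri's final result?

Written exam score 62 ≥ 55: minimum met.
Weighted total:
  Fieldwork 91 × 0.1 = 9.1
  Practicals 51 × 0.16 = 8.16
  Peer review 95 × 0.18 = 17.1
  Term project 76 × 0.29 = 22.04
  Written exam 62 × 0.27 = 16.74
Sum = 73.14
73.14 is ≥ 72.5 and < 86 → Distinction

Distinction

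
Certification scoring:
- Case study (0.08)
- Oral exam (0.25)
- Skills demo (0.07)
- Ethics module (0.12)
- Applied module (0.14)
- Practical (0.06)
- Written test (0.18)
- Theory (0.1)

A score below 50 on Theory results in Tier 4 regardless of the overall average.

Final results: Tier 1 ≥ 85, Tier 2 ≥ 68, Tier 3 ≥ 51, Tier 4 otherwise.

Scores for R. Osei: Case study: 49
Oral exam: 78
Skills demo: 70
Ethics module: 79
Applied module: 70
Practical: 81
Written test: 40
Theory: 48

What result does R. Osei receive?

Theory score 48 < 50: minimum not met.
Weighted total:
  Case study 49 × 0.08 = 3.92
  Oral exam 78 × 0.25 = 19.5
  Skills demo 70 × 0.07 = 4.9
  Ethics module 79 × 0.12 = 9.48
  Applied module 70 × 0.14 = 9.8
  Practical 81 × 0.06 = 4.86
  Written test 40 × 0.18 = 7.2
  Theory 48 × 0.1 = 4.8
Sum = 64.46
Because the Theory minimum was not met, the result is Tier 4.

Tier 4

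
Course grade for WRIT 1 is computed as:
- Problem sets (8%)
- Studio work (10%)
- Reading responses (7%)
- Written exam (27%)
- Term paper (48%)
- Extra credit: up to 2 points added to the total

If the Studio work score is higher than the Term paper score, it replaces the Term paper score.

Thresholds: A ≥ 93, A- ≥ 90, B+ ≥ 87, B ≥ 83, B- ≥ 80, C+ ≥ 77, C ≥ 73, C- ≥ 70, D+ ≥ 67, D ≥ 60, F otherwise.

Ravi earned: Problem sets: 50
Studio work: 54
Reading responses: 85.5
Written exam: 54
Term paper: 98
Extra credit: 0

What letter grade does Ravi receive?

Studio work (54) ≤ Term paper (98), so Term paper stays at 98.
Weighted total:
  Problem sets 50 × 0.08 = 4
  Studio work 54 × 0.1 = 5.4
  Reading responses 85.5 × 0.07 = 5.985
  Written exam 54 × 0.27 = 14.58
  Term paper 98 × 0.48 = 47.04
Sum = 77.005
Extra credit: 77.005 + 0 = 77.005
77.005 is ≥ 77 and < 80 → C+

C+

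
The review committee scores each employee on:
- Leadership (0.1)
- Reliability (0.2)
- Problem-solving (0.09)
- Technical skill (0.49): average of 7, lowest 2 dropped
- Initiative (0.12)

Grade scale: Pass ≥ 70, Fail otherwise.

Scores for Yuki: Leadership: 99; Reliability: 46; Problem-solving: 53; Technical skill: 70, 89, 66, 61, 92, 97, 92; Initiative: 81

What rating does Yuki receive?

Technical skill: drop 61, 66 → average of remaining 5 = 440/5 = 88
Weighted total:
  Leadership 99 × 0.1 = 9.9
  Reliability 46 × 0.2 = 9.2
  Problem-solving 53 × 0.09 = 4.77
  Technical skill 88 × 0.49 = 43.12
  Initiative 81 × 0.12 = 9.72
Sum = 76.71
76.71 ≥ 70 → Pass

Pass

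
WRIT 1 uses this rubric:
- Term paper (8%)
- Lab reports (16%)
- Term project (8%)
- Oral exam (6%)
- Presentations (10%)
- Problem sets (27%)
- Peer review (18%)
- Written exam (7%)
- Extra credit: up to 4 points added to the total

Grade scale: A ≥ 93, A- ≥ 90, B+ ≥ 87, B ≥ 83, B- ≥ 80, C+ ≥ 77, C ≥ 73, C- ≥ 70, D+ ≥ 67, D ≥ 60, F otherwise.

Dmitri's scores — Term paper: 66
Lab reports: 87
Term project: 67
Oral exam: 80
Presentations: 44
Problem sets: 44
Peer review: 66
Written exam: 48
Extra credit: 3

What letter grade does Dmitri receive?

Weighted total:
  Term paper 66 × 0.08 = 5.28
  Lab reports 87 × 0.16 = 13.92
  Term project 67 × 0.08 = 5.36
  Oral exam 80 × 0.06 = 4.8
  Presentations 44 × 0.1 = 4.4
  Problem sets 44 × 0.27 = 11.88
  Peer review 66 × 0.18 = 11.88
  Written exam 48 × 0.07 = 3.36
Sum = 60.88
Extra credit: 60.88 + 3 = 63.88
63.88 is ≥ 60 and < 67 → D

D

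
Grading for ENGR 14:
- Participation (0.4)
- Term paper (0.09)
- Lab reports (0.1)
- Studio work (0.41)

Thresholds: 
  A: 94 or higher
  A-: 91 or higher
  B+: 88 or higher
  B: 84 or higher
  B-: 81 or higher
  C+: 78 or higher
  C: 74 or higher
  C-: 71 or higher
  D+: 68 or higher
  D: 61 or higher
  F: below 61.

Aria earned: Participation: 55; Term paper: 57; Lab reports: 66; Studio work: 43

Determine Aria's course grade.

Weighted total:
  Participation 55 × 0.4 = 22
  Term paper 57 × 0.09 = 5.13
  Lab reports 66 × 0.1 = 6.6
  Studio work 43 × 0.41 = 17.63
Sum = 51.36
51.36 < 61 → F

F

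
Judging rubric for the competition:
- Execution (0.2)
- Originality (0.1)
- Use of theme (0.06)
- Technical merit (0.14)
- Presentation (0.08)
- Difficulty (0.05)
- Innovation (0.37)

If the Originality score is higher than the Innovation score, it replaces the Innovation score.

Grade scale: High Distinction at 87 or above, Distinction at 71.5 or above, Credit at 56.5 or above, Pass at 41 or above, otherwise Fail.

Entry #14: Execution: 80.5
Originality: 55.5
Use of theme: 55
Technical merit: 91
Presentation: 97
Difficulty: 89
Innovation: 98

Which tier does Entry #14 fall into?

Originality (55.5) ≤ Innovation (98), so Innovation stays at 98.
Weighted total:
  Execution 80.5 × 0.2 = 16.1
  Originality 55.5 × 0.1 = 5.55
  Use of theme 55 × 0.06 = 3.3
  Technical merit 91 × 0.14 = 12.74
  Presentation 97 × 0.08 = 7.76
  Difficulty 89 × 0.05 = 4.45
  Innovation 98 × 0.37 = 36.26
Sum = 86.16
86.16 is ≥ 71.5 and < 87 → Distinction

Distinction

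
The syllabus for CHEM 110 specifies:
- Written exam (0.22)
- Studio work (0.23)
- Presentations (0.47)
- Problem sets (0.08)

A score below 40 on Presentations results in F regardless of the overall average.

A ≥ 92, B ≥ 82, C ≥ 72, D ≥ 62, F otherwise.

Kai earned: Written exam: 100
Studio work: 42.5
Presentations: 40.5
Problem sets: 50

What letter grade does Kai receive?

F

Presentations score 40.5 ≥ 40: minimum met.
Weighted total:
  Written exam 100 × 0.22 = 22
  Studio work 42.5 × 0.23 = 9.775
  Presentations 40.5 × 0.47 = 19.035
  Problem sets 50 × 0.08 = 4
Sum = 54.81
54.81 < 62 → F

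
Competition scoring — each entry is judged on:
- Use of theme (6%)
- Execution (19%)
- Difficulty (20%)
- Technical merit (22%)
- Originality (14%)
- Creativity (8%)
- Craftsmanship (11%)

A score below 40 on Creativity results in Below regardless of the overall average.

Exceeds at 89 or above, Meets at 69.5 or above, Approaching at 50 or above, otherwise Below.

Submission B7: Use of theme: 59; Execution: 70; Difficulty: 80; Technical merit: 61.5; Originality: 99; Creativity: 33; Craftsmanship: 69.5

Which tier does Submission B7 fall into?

Below

Creativity score 33 < 40: minimum not met.
Weighted total:
  Use of theme 59 × 0.06 = 3.54
  Execution 70 × 0.19 = 13.3
  Difficulty 80 × 0.2 = 16
  Technical merit 61.5 × 0.22 = 13.53
  Originality 99 × 0.14 = 13.86
  Creativity 33 × 0.08 = 2.64
  Craftsmanship 69.5 × 0.11 = 7.645
Sum = 70.515
Because the Creativity minimum was not met, the result is Below.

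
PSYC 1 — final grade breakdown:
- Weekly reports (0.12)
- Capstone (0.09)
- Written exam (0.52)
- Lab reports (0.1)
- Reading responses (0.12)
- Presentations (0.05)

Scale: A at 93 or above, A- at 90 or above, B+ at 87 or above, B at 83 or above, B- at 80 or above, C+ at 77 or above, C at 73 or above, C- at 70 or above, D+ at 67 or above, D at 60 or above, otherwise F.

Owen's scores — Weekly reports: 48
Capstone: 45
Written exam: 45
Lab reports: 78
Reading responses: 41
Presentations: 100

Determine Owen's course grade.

F

Weighted total:
  Weekly reports 48 × 0.12 = 5.76
  Capstone 45 × 0.09 = 4.05
  Written exam 45 × 0.52 = 23.4
  Lab reports 78 × 0.1 = 7.8
  Reading responses 41 × 0.12 = 4.92
  Presentations 100 × 0.05 = 5
Sum = 50.93
50.93 < 60 → F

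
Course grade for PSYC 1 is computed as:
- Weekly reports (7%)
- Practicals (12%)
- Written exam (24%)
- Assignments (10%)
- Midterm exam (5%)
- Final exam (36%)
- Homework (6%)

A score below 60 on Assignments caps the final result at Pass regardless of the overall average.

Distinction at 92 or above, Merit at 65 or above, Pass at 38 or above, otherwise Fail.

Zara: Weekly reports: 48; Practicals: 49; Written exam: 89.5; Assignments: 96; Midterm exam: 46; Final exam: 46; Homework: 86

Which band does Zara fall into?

Assignments score 96 ≥ 60: minimum met.
Weighted total:
  Weekly reports 48 × 0.07 = 3.36
  Practicals 49 × 0.12 = 5.88
  Written exam 89.5 × 0.24 = 21.48
  Assignments 96 × 0.1 = 9.6
  Midterm exam 46 × 0.05 = 2.3
  Final exam 46 × 0.36 = 16.56
  Homework 86 × 0.06 = 5.16
Sum = 64.34
64.34 is ≥ 38 and < 65 → Pass

Pass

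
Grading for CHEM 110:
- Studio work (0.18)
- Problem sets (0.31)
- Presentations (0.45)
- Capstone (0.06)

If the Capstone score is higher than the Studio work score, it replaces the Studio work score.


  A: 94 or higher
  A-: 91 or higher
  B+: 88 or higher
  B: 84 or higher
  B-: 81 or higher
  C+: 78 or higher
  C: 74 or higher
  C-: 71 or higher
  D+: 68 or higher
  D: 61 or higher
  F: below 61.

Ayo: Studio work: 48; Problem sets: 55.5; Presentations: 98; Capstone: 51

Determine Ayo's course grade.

Capstone (51) > Studio work (48), so Studio work counts as 51.
Weighted total:
  Studio work 51 × 0.18 = 9.18
  Problem sets 55.5 × 0.31 = 17.205
  Presentations 98 × 0.45 = 44.1
  Capstone 51 × 0.06 = 3.06
Sum = 73.545
73.545 is ≥ 71 and < 74 → C-

C-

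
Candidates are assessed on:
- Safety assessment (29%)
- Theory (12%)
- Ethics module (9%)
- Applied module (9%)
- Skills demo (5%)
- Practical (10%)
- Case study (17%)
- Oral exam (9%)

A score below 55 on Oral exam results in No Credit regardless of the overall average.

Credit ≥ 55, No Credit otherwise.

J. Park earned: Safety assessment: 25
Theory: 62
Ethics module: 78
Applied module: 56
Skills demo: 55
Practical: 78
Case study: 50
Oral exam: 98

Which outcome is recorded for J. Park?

No Credit

Oral exam score 98 ≥ 55: minimum met.
Weighted total:
  Safety assessment 25 × 0.29 = 7.25
  Theory 62 × 0.12 = 7.44
  Ethics module 78 × 0.09 = 7.02
  Applied module 56 × 0.09 = 5.04
  Skills demo 55 × 0.05 = 2.75
  Practical 78 × 0.1 = 7.8
  Case study 50 × 0.17 = 8.5
  Oral exam 98 × 0.09 = 8.82
Sum = 54.62
54.62 < 55 → No Credit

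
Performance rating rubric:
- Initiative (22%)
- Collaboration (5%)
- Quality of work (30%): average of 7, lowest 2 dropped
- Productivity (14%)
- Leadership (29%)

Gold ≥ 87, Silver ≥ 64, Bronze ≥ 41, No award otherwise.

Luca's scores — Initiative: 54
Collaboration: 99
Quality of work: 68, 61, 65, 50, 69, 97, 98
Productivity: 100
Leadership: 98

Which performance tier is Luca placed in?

Quality of work: drop 50, 61 → average of remaining 5 = 397/5 = 79.4
Weighted total:
  Initiative 54 × 0.22 = 11.88
  Collaboration 99 × 0.05 = 4.95
  Quality of work 79.4 × 0.3 = 23.82
  Productivity 100 × 0.14 = 14
  Leadership 98 × 0.29 = 28.42
Sum = 83.07
83.07 is ≥ 64 and < 87 → Silver

Silver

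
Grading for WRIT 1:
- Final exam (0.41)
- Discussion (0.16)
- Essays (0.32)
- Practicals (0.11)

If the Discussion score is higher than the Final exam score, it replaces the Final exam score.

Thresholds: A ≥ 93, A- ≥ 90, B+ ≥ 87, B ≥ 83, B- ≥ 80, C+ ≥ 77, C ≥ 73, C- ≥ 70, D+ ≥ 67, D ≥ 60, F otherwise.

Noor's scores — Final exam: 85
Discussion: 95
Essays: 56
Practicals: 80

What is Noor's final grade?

Discussion (95) > Final exam (85), so Final exam counts as 95.
Weighted total:
  Final exam 95 × 0.41 = 38.95
  Discussion 95 × 0.16 = 15.2
  Essays 56 × 0.32 = 17.92
  Practicals 80 × 0.11 = 8.8
Sum = 80.87
80.87 is ≥ 80 and < 83 → B-

B-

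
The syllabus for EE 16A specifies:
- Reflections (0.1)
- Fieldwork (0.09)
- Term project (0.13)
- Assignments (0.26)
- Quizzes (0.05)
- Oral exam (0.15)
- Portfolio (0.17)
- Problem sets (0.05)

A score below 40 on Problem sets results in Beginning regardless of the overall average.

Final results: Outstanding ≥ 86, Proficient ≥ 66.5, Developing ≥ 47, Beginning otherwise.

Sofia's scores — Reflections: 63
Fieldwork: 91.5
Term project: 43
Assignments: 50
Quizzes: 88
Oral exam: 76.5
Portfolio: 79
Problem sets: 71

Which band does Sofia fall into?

Problem sets score 71 ≥ 40: minimum met.
Weighted total:
  Reflections 63 × 0.1 = 6.3
  Fieldwork 91.5 × 0.09 = 8.235
  Term project 43 × 0.13 = 5.59
  Assignments 50 × 0.26 = 13
  Quizzes 88 × 0.05 = 4.4
  Oral exam 76.5 × 0.15 = 11.475
  Portfolio 79 × 0.17 = 13.43
  Problem sets 71 × 0.05 = 3.55
Sum = 65.98
65.98 is ≥ 47 and < 66.5 → Developing

Developing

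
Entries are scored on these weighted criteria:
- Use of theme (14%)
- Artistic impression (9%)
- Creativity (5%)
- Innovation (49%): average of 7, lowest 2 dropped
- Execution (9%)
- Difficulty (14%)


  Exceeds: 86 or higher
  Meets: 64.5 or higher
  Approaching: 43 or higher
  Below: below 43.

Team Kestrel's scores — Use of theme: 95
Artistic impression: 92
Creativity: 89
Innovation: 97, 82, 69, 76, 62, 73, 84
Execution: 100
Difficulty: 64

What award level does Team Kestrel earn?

Meets

Innovation: drop 62, 69 → average of remaining 5 = 412/5 = 82.4
Weighted total:
  Use of theme 95 × 0.14 = 13.3
  Artistic impression 92 × 0.09 = 8.28
  Creativity 89 × 0.05 = 4.45
  Innovation 82.4 × 0.49 = 40.376
  Execution 100 × 0.09 = 9
  Difficulty 64 × 0.14 = 8.96
Sum = 84.366
84.366 is ≥ 64.5 and < 86 → Meets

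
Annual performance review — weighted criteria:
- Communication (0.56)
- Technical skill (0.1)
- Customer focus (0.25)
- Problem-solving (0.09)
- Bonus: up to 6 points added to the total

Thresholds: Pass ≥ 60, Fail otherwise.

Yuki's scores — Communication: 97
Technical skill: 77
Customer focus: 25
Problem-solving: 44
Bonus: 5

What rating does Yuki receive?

Weighted total:
  Communication 97 × 0.56 = 54.32
  Technical skill 77 × 0.1 = 7.7
  Customer focus 25 × 0.25 = 6.25
  Problem-solving 44 × 0.09 = 3.96
Sum = 72.23
Bonus: 72.23 + 5 = 77.23
77.23 ≥ 60 → Pass

Pass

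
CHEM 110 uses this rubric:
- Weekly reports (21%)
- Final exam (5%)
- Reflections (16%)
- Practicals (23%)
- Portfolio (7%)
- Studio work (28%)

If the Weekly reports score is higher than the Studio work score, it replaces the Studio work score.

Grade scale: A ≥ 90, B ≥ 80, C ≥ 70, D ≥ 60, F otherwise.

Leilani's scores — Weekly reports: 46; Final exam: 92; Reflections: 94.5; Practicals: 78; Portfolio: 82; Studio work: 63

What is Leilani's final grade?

C

Weekly reports (46) ≤ Studio work (63), so Studio work stays at 63.
Weighted total:
  Weekly reports 46 × 0.21 = 9.66
  Final exam 92 × 0.05 = 4.6
  Reflections 94.5 × 0.16 = 15.12
  Practicals 78 × 0.23 = 17.94
  Portfolio 82 × 0.07 = 5.74
  Studio work 63 × 0.28 = 17.64
Sum = 70.7
70.7 is ≥ 70 and < 80 → C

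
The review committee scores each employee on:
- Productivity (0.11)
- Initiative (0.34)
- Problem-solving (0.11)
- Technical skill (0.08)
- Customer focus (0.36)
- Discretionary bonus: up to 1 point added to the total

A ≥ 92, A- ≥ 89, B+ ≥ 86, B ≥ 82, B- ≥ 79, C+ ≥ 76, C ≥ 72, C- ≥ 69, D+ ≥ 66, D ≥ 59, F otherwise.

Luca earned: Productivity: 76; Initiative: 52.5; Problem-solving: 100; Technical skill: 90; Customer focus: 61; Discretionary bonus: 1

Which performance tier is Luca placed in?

D+

Weighted total:
  Productivity 76 × 0.11 = 8.36
  Initiative 52.5 × 0.34 = 17.85
  Problem-solving 100 × 0.11 = 11
  Technical skill 90 × 0.08 = 7.2
  Customer focus 61 × 0.36 = 21.96
Sum = 66.37
Discretionary bonus: 66.37 + 1 = 67.37
67.37 is ≥ 66 and < 69 → D+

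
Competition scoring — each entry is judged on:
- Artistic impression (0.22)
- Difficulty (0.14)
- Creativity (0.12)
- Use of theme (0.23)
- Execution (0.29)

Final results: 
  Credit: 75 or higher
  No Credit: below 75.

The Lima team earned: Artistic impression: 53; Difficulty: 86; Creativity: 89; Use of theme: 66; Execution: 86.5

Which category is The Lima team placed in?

No Credit

Weighted total:
  Artistic impression 53 × 0.22 = 11.66
  Difficulty 86 × 0.14 = 12.04
  Creativity 89 × 0.12 = 10.68
  Use of theme 66 × 0.23 = 15.18
  Execution 86.5 × 0.29 = 25.085
Sum = 74.645
74.645 < 75 → No Credit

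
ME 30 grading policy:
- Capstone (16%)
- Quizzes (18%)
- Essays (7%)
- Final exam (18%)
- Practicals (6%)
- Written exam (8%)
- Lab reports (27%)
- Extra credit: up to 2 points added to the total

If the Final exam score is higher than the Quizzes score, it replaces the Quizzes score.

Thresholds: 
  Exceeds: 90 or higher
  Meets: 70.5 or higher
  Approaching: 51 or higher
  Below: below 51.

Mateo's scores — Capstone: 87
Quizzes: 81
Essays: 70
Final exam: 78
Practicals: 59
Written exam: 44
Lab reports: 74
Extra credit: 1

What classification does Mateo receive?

Final exam (78) ≤ Quizzes (81), so Quizzes stays at 81.
Weighted total:
  Capstone 87 × 0.16 = 13.92
  Quizzes 81 × 0.18 = 14.58
  Essays 70 × 0.07 = 4.9
  Final exam 78 × 0.18 = 14.04
  Practicals 59 × 0.06 = 3.54
  Written exam 44 × 0.08 = 3.52
  Lab reports 74 × 0.27 = 19.98
Sum = 74.48
Extra credit: 74.48 + 1 = 75.48
75.48 is ≥ 70.5 and < 90 → Meets

Meets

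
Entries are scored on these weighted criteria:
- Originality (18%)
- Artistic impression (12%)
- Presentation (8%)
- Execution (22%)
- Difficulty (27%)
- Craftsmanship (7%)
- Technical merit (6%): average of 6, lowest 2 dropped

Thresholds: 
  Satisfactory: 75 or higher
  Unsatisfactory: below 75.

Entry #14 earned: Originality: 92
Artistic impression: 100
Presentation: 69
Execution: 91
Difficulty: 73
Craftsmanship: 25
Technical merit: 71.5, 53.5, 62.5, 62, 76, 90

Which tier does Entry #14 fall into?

Technical merit: drop 53.5, 62 → average of remaining 4 = 300/4 = 75
Weighted total:
  Originality 92 × 0.18 = 16.56
  Artistic impression 100 × 0.12 = 12
  Presentation 69 × 0.08 = 5.52
  Execution 91 × 0.22 = 20.02
  Difficulty 73 × 0.27 = 19.71
  Craftsmanship 25 × 0.07 = 1.75
  Technical merit 75 × 0.06 = 4.5
Sum = 80.06
80.06 ≥ 75 → Satisfactory

Satisfactory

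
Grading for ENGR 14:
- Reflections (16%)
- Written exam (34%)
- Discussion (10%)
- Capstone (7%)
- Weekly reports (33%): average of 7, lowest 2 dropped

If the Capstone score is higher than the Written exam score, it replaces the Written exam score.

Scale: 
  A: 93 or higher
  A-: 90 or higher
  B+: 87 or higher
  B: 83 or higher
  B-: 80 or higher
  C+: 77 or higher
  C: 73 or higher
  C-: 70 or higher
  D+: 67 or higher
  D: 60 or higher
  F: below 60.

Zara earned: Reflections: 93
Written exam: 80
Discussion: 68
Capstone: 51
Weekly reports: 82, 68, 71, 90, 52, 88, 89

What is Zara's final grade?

B-

Weekly reports: drop 52, 68 → average of remaining 5 = 420/5 = 84
Capstone (51) ≤ Written exam (80), so Written exam stays at 80.
Weighted total:
  Reflections 93 × 0.16 = 14.88
  Written exam 80 × 0.34 = 27.2
  Discussion 68 × 0.1 = 6.8
  Capstone 51 × 0.07 = 3.57
  Weekly reports 84 × 0.33 = 27.72
Sum = 80.17
80.17 is ≥ 80 and < 83 → B-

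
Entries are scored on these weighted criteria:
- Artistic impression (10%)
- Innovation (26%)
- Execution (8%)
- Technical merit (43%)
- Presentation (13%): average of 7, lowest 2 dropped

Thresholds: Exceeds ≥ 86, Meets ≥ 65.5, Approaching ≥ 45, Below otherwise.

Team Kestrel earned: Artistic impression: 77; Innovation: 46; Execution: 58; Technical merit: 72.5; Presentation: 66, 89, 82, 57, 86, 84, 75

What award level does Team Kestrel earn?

Meets

Presentation: drop 57, 66 → average of remaining 5 = 416/5 = 83.2
Weighted total:
  Artistic impression 77 × 0.1 = 7.7
  Innovation 46 × 0.26 = 11.96
  Execution 58 × 0.08 = 4.64
  Technical merit 72.5 × 0.43 = 31.175
  Presentation 83.2 × 0.13 = 10.816
Sum = 66.291
66.291 is ≥ 65.5 and < 86 → Meets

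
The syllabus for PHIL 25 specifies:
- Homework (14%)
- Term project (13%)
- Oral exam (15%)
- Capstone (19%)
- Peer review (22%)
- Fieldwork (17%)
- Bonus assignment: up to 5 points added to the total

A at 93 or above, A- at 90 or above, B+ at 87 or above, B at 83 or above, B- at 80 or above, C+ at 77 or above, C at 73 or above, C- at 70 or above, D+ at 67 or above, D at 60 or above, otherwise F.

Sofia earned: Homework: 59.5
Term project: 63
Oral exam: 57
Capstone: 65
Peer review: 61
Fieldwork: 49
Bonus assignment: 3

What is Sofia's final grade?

Weighted total:
  Homework 59.5 × 0.14 = 8.33
  Term project 63 × 0.13 = 8.19
  Oral exam 57 × 0.15 = 8.55
  Capstone 65 × 0.19 = 12.35
  Peer review 61 × 0.22 = 13.42
  Fieldwork 49 × 0.17 = 8.33
Sum = 59.17
Bonus assignment: 59.17 + 3 = 62.17
62.17 is ≥ 60 and < 67 → D

D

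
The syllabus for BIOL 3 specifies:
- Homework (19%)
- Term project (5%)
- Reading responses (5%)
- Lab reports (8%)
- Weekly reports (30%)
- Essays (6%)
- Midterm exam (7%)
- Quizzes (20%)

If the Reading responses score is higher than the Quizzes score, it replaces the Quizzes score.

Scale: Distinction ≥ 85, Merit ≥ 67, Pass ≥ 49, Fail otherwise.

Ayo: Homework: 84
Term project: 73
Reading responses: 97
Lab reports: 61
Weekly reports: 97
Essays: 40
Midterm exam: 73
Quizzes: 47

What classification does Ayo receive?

Reading responses (97) > Quizzes (47), so Quizzes counts as 97.
Weighted total:
  Homework 84 × 0.19 = 15.96
  Term project 73 × 0.05 = 3.65
  Reading responses 97 × 0.05 = 4.85
  Lab reports 61 × 0.08 = 4.88
  Weekly reports 97 × 0.3 = 29.1
  Essays 40 × 0.06 = 2.4
  Midterm exam 73 × 0.07 = 5.11
  Quizzes 97 × 0.2 = 19.4
Sum = 85.35
85.35 ≥ 85 → Distinction

Distinction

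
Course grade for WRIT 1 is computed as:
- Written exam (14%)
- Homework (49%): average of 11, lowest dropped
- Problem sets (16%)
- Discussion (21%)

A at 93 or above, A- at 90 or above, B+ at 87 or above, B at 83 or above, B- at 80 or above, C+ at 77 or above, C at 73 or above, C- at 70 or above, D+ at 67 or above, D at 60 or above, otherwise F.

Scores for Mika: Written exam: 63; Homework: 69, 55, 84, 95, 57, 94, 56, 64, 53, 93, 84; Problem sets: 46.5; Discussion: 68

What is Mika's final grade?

D+

Homework: drop 53 → average of remaining 10 = 751/10 = 75.1
Weighted total:
  Written exam 63 × 0.14 = 8.82
  Homework 75.1 × 0.49 = 36.799
  Problem sets 46.5 × 0.16 = 7.44
  Discussion 68 × 0.21 = 14.28
Sum = 67.339
67.339 is ≥ 67 and < 70 → D+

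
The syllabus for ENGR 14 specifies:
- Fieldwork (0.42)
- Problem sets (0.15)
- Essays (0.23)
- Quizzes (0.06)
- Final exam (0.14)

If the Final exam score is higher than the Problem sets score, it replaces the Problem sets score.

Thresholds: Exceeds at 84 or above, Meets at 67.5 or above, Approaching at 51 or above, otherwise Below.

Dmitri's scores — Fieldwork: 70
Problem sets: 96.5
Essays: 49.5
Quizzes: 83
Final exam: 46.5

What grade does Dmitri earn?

Final exam (46.5) ≤ Problem sets (96.5), so Problem sets stays at 96.5.
Weighted total:
  Fieldwork 70 × 0.42 = 29.4
  Problem sets 96.5 × 0.15 = 14.475
  Essays 49.5 × 0.23 = 11.385
  Quizzes 83 × 0.06 = 4.98
  Final exam 46.5 × 0.14 = 6.51
Sum = 66.75
66.75 is ≥ 51 and < 67.5 → Approaching

Approaching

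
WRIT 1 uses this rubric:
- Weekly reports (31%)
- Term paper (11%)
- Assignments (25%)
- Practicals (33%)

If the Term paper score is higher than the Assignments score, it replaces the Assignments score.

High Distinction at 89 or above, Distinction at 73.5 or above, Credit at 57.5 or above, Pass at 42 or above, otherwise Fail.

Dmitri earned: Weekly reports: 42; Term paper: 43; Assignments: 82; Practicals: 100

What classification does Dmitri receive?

Term paper (43) ≤ Assignments (82), so Assignments stays at 82.
Weighted total:
  Weekly reports 42 × 0.31 = 13.02
  Term paper 43 × 0.11 = 4.73
  Assignments 82 × 0.25 = 20.5
  Practicals 100 × 0.33 = 33
Sum = 71.25
71.25 is ≥ 57.5 and < 73.5 → Credit

Credit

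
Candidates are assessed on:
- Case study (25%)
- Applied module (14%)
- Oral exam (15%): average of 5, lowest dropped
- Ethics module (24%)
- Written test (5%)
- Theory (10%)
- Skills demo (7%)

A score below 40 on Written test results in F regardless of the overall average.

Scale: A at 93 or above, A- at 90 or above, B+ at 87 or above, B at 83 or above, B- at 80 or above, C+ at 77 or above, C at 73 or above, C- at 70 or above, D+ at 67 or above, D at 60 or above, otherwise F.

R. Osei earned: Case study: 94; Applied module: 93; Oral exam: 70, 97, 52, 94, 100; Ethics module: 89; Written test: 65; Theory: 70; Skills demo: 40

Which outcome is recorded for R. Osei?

B

Oral exam: drop 52 → average of remaining 4 = 361/4 = 90.25
Written test score 65 ≥ 40: minimum met.
Weighted total:
  Case study 94 × 0.25 = 23.5
  Applied module 93 × 0.14 = 13.02
  Oral exam 90.25 × 0.15 = 13.5375
  Ethics module 89 × 0.24 = 21.36
  Written test 65 × 0.05 = 3.25
  Theory 70 × 0.1 = 7
  Skills demo 40 × 0.07 = 2.8
Sum = 84.4675
84.4675 is ≥ 83 and < 87 → B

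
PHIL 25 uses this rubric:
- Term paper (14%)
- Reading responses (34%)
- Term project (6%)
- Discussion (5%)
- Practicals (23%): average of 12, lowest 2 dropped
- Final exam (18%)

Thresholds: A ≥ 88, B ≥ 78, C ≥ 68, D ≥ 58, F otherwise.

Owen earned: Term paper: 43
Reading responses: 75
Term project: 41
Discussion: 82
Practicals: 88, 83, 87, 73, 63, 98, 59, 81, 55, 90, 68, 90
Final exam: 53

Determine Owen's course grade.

D

Practicals: drop 55, 59 → average of remaining 10 = 821/10 = 82.1
Weighted total:
  Term paper 43 × 0.14 = 6.02
  Reading responses 75 × 0.34 = 25.5
  Term project 41 × 0.06 = 2.46
  Discussion 82 × 0.05 = 4.1
  Practicals 82.1 × 0.23 = 18.883
  Final exam 53 × 0.18 = 9.54
Sum = 66.503
66.503 is ≥ 58 and < 68 → D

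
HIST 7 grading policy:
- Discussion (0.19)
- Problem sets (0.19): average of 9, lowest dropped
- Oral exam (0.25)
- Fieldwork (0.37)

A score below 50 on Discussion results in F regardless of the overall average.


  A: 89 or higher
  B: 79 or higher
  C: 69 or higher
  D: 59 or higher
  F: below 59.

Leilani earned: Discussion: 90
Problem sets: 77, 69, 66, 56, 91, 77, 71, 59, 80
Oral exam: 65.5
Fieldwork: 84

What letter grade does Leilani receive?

C

Problem sets: drop 56 → average of remaining 8 = 590/8 = 73.75
Discussion score 90 ≥ 50: minimum met.
Weighted total:
  Discussion 90 × 0.19 = 17.1
  Problem sets 73.75 × 0.19 = 14.0125
  Oral exam 65.5 × 0.25 = 16.375
  Fieldwork 84 × 0.37 = 31.08
Sum = 78.5675
78.5675 is ≥ 69 and < 79 → C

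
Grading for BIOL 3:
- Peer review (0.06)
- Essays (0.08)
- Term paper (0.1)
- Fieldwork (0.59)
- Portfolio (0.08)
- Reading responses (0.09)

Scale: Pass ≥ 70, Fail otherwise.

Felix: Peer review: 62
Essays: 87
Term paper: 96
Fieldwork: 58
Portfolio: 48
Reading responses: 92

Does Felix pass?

Weighted total:
  Peer review 62 × 0.06 = 3.72
  Essays 87 × 0.08 = 6.96
  Term paper 96 × 0.1 = 9.6
  Fieldwork 58 × 0.59 = 34.22
  Portfolio 48 × 0.08 = 3.84
  Reading responses 92 × 0.09 = 8.28
Sum = 66.62
66.62 < 70 → Fail

Fail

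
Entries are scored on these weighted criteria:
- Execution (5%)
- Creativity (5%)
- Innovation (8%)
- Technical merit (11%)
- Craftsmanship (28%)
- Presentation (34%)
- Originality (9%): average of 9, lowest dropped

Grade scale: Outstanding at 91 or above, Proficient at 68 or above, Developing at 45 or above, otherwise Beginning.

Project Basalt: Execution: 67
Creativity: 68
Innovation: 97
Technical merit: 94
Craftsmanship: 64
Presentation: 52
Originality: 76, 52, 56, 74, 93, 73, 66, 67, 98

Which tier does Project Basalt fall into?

Originality: drop 52 → average of remaining 8 = 603/8 = 75.375
Weighted total:
  Execution 67 × 0.05 = 3.35
  Creativity 68 × 0.05 = 3.4
  Innovation 97 × 0.08 = 7.76
  Technical merit 94 × 0.11 = 10.34
  Craftsmanship 64 × 0.28 = 17.92
  Presentation 52 × 0.34 = 17.68
  Originality 75.375 × 0.09 = 6.78375
Sum = 67.23375
67.23375 is ≥ 45 and < 68 → Developing

Developing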